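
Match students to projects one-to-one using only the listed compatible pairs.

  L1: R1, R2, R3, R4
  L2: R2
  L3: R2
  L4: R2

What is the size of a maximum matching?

2

Unit-capacity flow: source→left, listed edges, right→sink; max matching = max flow.
Augmenting path L1→R1 (+1); matched 1.
Augmenting path L2→R2 (+1); matched 2.
No augmenting path remains; maximum matching = 2.
König certificate: {L1, R2} is a vertex cover of size 2 (every listed pair touches it), so no matching can be larger.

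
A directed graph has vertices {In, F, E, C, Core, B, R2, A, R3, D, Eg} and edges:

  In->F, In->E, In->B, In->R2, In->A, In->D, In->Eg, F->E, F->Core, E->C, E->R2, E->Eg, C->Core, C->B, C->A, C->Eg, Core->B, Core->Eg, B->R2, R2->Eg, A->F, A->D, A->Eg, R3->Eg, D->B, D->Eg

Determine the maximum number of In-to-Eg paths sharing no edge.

6

Assign every edge capacity 1; by Menger, the answer equals the max flow.
Path In→Eg (+1); total 1.
Path In→E→Eg (+1); total 2.
Path In→R2→Eg (+1); total 3.
Path In→A→Eg (+1); total 4.
Path In→D→Eg (+1); total 5.
Path In→F→Core→Eg (+1); total 6.
No residual In→Eg path; max flow = 6.
Certifying cut of size 6: {In→A, In→D, In→E, In→Eg, In→F, R2→Eg}.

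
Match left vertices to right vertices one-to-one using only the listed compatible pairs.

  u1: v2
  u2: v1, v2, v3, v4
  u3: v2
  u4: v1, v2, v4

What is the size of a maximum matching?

Unit-capacity flow: source→left, listed edges, right→sink; max matching = max flow.
Augmenting path u1→v2 (+1); matched 1.
Augmenting path u2→v1 (+1); matched 2.
Augmenting path u4→v4 (+1); matched 3.
No augmenting path remains; maximum matching = 3.
König certificate: {u2, u4, v2} is a vertex cover of size 3 (every listed pair touches it), so no matching can be larger.

3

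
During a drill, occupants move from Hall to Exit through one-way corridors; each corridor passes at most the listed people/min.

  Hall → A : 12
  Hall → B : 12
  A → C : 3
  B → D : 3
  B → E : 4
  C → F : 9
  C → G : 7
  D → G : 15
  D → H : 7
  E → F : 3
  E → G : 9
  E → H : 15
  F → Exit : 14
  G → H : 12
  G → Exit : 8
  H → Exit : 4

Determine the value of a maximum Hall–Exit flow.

10

Augment Hall→A→C→F→Exit: bottleneck 3, flow now 3.
Augment Hall→B→D→G→Exit: bottleneck 3, flow now 6.
Augment Hall→B→E→F→Exit: bottleneck 3, flow now 9.
Augment Hall→B→E→G→Exit: bottleneck 1, flow now 10.
No augmenting path remains; maximum flow = 10.
In the residual graph, reachable from Hall: {Hall, A, B}.
Min-cut edges: A→C (3), B→D (3), B→E (4); capacity 3 + 3 + 4 = 10.
This cut is saturated, so no flow can exceed 10.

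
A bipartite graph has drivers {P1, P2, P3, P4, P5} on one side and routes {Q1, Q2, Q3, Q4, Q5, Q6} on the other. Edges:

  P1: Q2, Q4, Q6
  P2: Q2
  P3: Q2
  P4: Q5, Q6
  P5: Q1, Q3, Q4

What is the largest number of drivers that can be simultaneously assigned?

Unit-capacity flow: source→left, listed edges, right→sink; max matching = max flow.
Augmenting path P1→Q2 (+1); matched 1.
Augmenting path P4→Q5 (+1); matched 2.
Augmenting path P5→Q1 (+1); matched 3.
Augmenting path P2→Q2→P1→Q4 (+1); matched 4.
No augmenting path remains; maximum matching = 4.
König certificate: {P1, P4, P5, Q2} is a vertex cover of size 4 (every listed pair touches it), so no matching can be larger.

4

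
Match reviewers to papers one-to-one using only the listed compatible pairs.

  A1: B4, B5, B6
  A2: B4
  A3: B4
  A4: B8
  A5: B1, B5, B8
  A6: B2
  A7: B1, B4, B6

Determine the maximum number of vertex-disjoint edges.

Unit-capacity flow: source→left, listed edges, right→sink; max matching = max flow.
Augmenting path A1→B4 (+1); matched 1.
Augmenting path A4→B8 (+1); matched 2.
Augmenting path A5→B1 (+1); matched 3.
Augmenting path A6→B2 (+1); matched 4.
Augmenting path A7→B6 (+1); matched 5.
Augmenting path A2→B4→A1→B5 (+1); matched 6.
No augmenting path remains; maximum matching = 6.
König certificate: {A1, A4, A5, A6, A7, B4} is a vertex cover of size 6 (every listed pair touches it), so no matching can be larger.

6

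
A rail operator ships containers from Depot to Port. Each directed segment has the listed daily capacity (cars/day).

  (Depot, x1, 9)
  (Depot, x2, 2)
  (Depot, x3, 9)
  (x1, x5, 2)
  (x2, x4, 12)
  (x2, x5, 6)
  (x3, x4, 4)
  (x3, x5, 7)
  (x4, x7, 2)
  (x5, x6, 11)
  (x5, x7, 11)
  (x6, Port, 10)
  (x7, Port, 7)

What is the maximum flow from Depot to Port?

13

Augment Depot→x1→x5→x6→Port: bottleneck 2, flow now 2.
Augment Depot→x2→x4→x7→Port: bottleneck 2, flow now 4.
Augment Depot→x3→x5→x6→Port: bottleneck 7, flow now 11.
Augment Depot→x3→x4→x2→x5→x6→Port: bottleneck 1, flow now 12. (uses reverse residual edge)
Augment Depot→x3→x4→x2→x5→x7→Port: bottleneck 1, flow now 13. (uses reverse residual edge)
No augmenting path remains; maximum flow = 13.
In the residual graph, reachable from Depot: {Depot, x1}.
Min-cut edges: Depot→x2 (2), Depot→x3 (9), x1→x5 (2); capacity 2 + 9 + 2 = 13.
This cut is saturated, so no flow can exceed 13.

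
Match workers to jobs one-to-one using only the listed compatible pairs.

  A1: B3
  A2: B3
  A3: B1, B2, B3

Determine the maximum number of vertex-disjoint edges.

Unit-capacity flow: source→left, listed edges, right→sink; max matching = max flow.
Augmenting path A1→B3 (+1); matched 1.
Augmenting path A3→B1 (+1); matched 2.
No augmenting path remains; maximum matching = 2.
König certificate: {A3, B3} is a vertex cover of size 2 (every listed pair touches it), so no matching can be larger.

2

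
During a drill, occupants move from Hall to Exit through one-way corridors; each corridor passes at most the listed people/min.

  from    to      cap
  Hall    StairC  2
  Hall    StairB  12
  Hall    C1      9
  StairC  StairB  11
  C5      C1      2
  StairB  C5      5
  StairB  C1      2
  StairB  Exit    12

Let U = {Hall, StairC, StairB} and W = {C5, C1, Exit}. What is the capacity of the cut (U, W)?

28

Edges leaving {Hall, StairC, StairB}: Hall→C1 (9), StairB→C5 (5), StairB→C1 (2), StairB→Exit (12).
Cut capacity = 9 + 5 + 2 + 12 = 28.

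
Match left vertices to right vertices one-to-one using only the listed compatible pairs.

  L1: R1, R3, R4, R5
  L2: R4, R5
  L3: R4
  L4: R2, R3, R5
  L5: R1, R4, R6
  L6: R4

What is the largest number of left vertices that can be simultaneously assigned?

5

Unit-capacity flow: source→left, listed edges, right→sink; max matching = max flow.
Augmenting path L1→R1 (+1); matched 1.
Augmenting path L2→R4 (+1); matched 2.
Augmenting path L4→R2 (+1); matched 3.
Augmenting path L5→R6 (+1); matched 4.
Augmenting path L3→R4→L2→R5 (+1); matched 5.
No augmenting path remains; maximum matching = 5.
König certificate: {L1, L2, L4, L5, R4} is a vertex cover of size 5 (every listed pair touches it), so no matching can be larger.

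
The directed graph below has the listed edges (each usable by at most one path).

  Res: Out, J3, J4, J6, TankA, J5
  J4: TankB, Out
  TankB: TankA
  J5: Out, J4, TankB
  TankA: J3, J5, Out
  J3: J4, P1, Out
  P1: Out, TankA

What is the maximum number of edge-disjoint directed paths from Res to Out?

Assign every edge capacity 1; by Menger, the answer equals the max flow.
Path Res→Out (+1); total 1.
Path Res→TankA→Out (+1); total 2.
Path Res→J5→Out (+1); total 3.
Path Res→J3→Out (+1); total 4.
Path Res→J4→Out (+1); total 5.
No residual Res→Out path; max flow = 5.
Certifying cut of size 5: {Res→J3, Res→J4, Res→J5, Res→Out, Res→TankA}.

5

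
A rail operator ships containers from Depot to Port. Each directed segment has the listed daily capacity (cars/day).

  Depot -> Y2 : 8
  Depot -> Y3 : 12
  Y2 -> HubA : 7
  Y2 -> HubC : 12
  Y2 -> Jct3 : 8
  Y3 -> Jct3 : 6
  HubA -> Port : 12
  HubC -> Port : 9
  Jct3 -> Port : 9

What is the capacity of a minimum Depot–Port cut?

Augment Depot→Y2→HubA→Port: bottleneck 7, flow now 7.
Augment Depot→Y2→HubC→Port: bottleneck 1, flow now 8.
Augment Depot→Y3→Jct3→Port: bottleneck 6, flow now 14.
No augmenting path remains; maximum flow = 14.
By max-flow min-cut, the minimum cut capacity equals the max flow.
In the residual graph, reachable from Depot: {Depot, Y3}.
Min-cut edges: Depot→Y2 (8), Y3→Jct3 (6); capacity 8 + 6 = 14.

14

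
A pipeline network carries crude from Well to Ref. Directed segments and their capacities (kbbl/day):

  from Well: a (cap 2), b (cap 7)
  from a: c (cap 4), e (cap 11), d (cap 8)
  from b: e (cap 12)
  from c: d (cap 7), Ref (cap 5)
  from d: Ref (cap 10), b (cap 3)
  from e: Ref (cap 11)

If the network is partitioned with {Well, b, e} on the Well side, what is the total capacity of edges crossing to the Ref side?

13

Edges leaving {Well, b, e}: Well→a (2), e→Ref (11).
Cut capacity = 2 + 11 = 13.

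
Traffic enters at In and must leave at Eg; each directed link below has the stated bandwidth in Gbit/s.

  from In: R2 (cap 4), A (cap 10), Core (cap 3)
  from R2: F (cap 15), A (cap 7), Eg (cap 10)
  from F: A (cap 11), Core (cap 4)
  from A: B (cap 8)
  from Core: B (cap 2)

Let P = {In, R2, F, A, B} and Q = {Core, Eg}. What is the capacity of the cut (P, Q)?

17

Edges leaving {In, R2, F, A, B}: In→Core (3), R2→Eg (10), F→Core (4).
Cut capacity = 3 + 10 + 4 = 17.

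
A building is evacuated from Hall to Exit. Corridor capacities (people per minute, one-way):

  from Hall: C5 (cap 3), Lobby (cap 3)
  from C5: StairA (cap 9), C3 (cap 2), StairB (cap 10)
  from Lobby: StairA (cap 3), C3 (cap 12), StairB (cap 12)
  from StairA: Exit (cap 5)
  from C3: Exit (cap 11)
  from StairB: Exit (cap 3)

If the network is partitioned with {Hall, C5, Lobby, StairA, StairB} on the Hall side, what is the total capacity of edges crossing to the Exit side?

22

Edges leaving {Hall, C5, Lobby, StairA, StairB}: C5→C3 (2), Lobby→C3 (12), StairA→Exit (5), StairB→Exit (3).
Cut capacity = 2 + 12 + 5 + 3 = 22.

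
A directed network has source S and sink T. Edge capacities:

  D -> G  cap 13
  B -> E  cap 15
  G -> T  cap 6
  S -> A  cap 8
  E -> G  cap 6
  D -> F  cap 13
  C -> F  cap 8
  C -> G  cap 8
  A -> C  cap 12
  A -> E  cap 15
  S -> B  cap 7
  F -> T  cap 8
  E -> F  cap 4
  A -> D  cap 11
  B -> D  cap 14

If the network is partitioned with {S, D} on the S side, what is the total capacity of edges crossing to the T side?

Edges leaving {S, D}: S→A (8), S→B (7), D→F (13), D→G (13).
Cut capacity = 8 + 7 + 13 + 13 = 41.

41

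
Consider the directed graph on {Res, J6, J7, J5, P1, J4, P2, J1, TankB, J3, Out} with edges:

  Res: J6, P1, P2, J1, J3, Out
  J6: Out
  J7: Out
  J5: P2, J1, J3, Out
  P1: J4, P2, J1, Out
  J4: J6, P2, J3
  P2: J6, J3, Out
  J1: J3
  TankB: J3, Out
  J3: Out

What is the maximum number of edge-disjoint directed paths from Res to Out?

5

Assign every edge capacity 1; by Menger, the answer equals the max flow.
Path Res→Out (+1); total 1.
Path Res→J6→Out (+1); total 2.
Path Res→P1→Out (+1); total 3.
Path Res→P2→Out (+1); total 4.
Path Res→J3→Out (+1); total 5.
No residual Res→Out path; max flow = 5.
Certifying cut of size 5: {J3→Out, Res→J6, Res→Out, Res→P1, Res→P2}.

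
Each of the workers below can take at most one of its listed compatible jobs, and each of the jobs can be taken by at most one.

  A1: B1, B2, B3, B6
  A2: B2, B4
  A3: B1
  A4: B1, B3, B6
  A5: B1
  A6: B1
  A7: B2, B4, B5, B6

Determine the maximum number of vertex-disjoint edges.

Unit-capacity flow: source→left, listed edges, right→sink; max matching = max flow.
Augmenting path A1→B1 (+1); matched 1.
Augmenting path A2→B2 (+1); matched 2.
Augmenting path A4→B3 (+1); matched 3.
Augmenting path A7→B4 (+1); matched 4.
Augmenting path A3→B1→A1→B6 (+1); matched 5.
No augmenting path remains; maximum matching = 5.
König certificate: {A1, A2, A4, A7, B1} is a vertex cover of size 5 (every listed pair touches it), so no matching can be larger.

5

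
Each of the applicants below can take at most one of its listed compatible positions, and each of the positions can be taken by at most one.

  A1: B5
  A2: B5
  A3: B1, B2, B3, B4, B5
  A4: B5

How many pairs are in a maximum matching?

2

Unit-capacity flow: source→left, listed edges, right→sink; max matching = max flow.
Augmenting path A1→B5 (+1); matched 1.
Augmenting path A3→B1 (+1); matched 2.
No augmenting path remains; maximum matching = 2.
König certificate: {A3, B5} is a vertex cover of size 2 (every listed pair touches it), so no matching can be larger.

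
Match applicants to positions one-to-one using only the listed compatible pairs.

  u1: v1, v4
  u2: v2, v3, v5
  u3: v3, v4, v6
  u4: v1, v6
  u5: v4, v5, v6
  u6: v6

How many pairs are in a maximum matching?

6

Unit-capacity flow: source→left, listed edges, right→sink; max matching = max flow.
Augmenting path u1→v1 (+1); matched 1.
Augmenting path u2→v2 (+1); matched 2.
Augmenting path u3→v3 (+1); matched 3.
Augmenting path u4→v6 (+1); matched 4.
Augmenting path u5→v4 (+1); matched 5.
Augmenting path u6→v6→u4→v1→u1→v4→u5→v5 (+1); matched 6.
No augmenting path remains; maximum matching = 6.
König certificate: {u1, u2, u3, u4, u5, u6} is a vertex cover of size 6 (every listed pair touches it), so no matching can be larger.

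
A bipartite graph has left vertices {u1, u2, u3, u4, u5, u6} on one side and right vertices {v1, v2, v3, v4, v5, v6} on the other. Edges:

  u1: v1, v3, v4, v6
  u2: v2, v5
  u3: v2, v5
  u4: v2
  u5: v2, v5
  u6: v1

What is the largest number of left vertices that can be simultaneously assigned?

Unit-capacity flow: source→left, listed edges, right→sink; max matching = max flow.
Augmenting path u1→v1 (+1); matched 1.
Augmenting path u2→v2 (+1); matched 2.
Augmenting path u3→v5 (+1); matched 3.
Augmenting path u6→v1→u1→v3 (+1); matched 4.
No augmenting path remains; maximum matching = 4.
König certificate: {u1, u6, v2, v5} is a vertex cover of size 4 (every listed pair touches it), so no matching can be larger.

4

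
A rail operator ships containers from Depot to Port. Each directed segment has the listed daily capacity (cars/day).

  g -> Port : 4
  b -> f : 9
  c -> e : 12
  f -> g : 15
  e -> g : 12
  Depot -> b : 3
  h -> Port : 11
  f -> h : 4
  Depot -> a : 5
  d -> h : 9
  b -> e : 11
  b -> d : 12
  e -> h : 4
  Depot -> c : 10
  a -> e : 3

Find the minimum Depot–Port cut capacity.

Augment Depot→a→e→g→Port: bottleneck 3, flow now 3.
Augment Depot→b→d→h→Port: bottleneck 3, flow now 6.
Augment Depot→c→e→g→Port: bottleneck 1, flow now 7.
Augment Depot→c→e→h→Port: bottleneck 4, flow now 11.
No augmenting path remains; maximum flow = 11.
By max-flow min-cut, the minimum cut capacity equals the max flow.
In the residual graph, reachable from Depot: {Depot, a, c, e, g}.
Min-cut edges: Depot→b (3), e→h (4), g→Port (4); capacity 3 + 4 + 4 = 11.

11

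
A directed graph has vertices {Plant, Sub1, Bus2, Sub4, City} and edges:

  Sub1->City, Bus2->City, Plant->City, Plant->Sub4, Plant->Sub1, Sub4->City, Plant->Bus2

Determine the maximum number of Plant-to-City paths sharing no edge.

4

Assign every edge capacity 1; by Menger, the answer equals the max flow.
Path Plant→City (+1); total 1.
Path Plant→Sub1→City (+1); total 2.
Path Plant→Bus2→City (+1); total 3.
Path Plant→Sub4→City (+1); total 4.
No residual Plant→City path; max flow = 4.
Certifying cut of size 4: {Plant→Bus2, Plant→City, Plant→Sub1, Plant→Sub4}.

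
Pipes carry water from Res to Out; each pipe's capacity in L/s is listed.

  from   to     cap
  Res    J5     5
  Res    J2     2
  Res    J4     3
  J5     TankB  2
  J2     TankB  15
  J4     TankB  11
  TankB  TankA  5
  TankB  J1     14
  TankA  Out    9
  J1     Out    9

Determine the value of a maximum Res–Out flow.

7

Augment Res→J5→TankB→TankA→Out: bottleneck 2, flow now 2.
Augment Res→J2→TankB→TankA→Out: bottleneck 2, flow now 4.
Augment Res→J4→TankB→TankA→Out: bottleneck 1, flow now 5.
Augment Res→J4→TankB→J1→Out: bottleneck 2, flow now 7.
No augmenting path remains; maximum flow = 7.
In the residual graph, reachable from Res: {Res, J5}.
Min-cut edges: Res→J2 (2), Res→J4 (3), J5→TankB (2); capacity 2 + 3 + 2 = 7.
This cut is saturated, so no flow can exceed 7.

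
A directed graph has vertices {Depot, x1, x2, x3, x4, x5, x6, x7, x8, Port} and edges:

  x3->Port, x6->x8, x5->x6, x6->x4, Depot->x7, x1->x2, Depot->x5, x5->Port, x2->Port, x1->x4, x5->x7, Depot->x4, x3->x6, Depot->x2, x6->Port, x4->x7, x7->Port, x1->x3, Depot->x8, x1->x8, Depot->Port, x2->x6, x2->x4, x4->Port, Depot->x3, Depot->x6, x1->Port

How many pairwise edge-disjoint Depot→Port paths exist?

Assign every edge capacity 1; by Menger, the answer equals the max flow.
Path Depot→Port (+1); total 1.
Path Depot→x2→Port (+1); total 2.
Path Depot→x3→Port (+1); total 3.
Path Depot→x4→Port (+1); total 4.
Path Depot→x5→Port (+1); total 5.
Path Depot→x6→Port (+1); total 6.
Path Depot→x7→Port (+1); total 7.
No residual Depot→Port path; max flow = 7.
Certifying cut of size 7: {Depot→Port, Depot→x2, Depot→x3, Depot→x4, Depot→x5, Depot→x6, Depot→x7}.

7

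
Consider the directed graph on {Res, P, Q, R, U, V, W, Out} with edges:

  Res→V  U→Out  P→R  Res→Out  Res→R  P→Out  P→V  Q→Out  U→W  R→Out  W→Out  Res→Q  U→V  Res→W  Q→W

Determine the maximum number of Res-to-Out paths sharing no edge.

Assign every edge capacity 1; by Menger, the answer equals the max flow.
Path Res→Out (+1); total 1.
Path Res→Q→Out (+1); total 2.
Path Res→R→Out (+1); total 3.
Path Res→W→Out (+1); total 4.
No residual Res→Out path; max flow = 4.
Certifying cut of size 4: {Res→Out, Res→Q, Res→R, Res→W}.

4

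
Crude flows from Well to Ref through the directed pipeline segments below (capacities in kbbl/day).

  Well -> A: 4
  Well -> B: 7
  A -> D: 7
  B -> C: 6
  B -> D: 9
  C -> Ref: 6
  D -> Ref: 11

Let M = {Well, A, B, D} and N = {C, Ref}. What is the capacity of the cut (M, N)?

Edges leaving {Well, A, B, D}: B→C (6), D→Ref (11).
Cut capacity = 6 + 11 = 17.

17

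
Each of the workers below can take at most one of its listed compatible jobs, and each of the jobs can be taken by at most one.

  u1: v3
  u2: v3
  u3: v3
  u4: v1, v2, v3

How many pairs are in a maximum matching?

Unit-capacity flow: source→left, listed edges, right→sink; max matching = max flow.
Augmenting path u1→v3 (+1); matched 1.
Augmenting path u4→v1 (+1); matched 2.
No augmenting path remains; maximum matching = 2.
König certificate: {u4, v3} is a vertex cover of size 2 (every listed pair touches it), so no matching can be larger.

2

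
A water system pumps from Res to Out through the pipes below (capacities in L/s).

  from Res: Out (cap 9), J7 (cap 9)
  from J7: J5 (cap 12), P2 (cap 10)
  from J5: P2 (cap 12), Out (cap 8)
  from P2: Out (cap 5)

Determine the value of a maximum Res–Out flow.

Augment Res→Out: bottleneck 9, flow now 9.
Augment Res→J7→J5→Out: bottleneck 8, flow now 17.
Augment Res→J7→P2→Out: bottleneck 1, flow now 18.
No augmenting path remains; maximum flow = 18.
In the residual graph, reachable from Res: {Res}.
Min-cut edges: Res→J7 (9), Res→Out (9); capacity 9 + 9 = 18.
This cut is saturated, so no flow can exceed 18.

18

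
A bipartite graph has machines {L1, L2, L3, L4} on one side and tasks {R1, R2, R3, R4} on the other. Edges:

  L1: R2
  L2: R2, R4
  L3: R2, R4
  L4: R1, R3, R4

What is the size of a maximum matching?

3

Unit-capacity flow: source→left, listed edges, right→sink; max matching = max flow.
Augmenting path L1→R2 (+1); matched 1.
Augmenting path L2→R4 (+1); matched 2.
Augmenting path L4→R1 (+1); matched 3.
No augmenting path remains; maximum matching = 3.
König certificate: {L4, R2, R4} is a vertex cover of size 3 (every listed pair touches it), so no matching can be larger.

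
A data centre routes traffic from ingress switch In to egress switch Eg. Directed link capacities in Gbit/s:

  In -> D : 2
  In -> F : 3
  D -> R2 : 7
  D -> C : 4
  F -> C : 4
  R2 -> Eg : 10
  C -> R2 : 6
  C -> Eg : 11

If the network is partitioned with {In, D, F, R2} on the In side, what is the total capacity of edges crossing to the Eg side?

18

Edges leaving {In, D, F, R2}: D→C (4), F→C (4), R2→Eg (10).
Cut capacity = 4 + 4 + 10 = 18.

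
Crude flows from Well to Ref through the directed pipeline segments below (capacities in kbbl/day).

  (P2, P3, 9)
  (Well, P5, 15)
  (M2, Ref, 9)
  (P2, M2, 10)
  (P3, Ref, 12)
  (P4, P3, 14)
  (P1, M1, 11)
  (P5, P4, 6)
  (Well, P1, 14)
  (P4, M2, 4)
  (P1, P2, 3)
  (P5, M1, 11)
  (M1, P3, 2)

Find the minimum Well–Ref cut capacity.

Augment Well→P1→P2→M2→Ref: bottleneck 3, flow now 3.
Augment Well→P1→M1→P3→Ref: bottleneck 2, flow now 5.
Augment Well→P5→P4→M2→Ref: bottleneck 4, flow now 9.
Augment Well→P5→P4→P3→Ref: bottleneck 2, flow now 11.
No augmenting path remains; maximum flow = 11.
By max-flow min-cut, the minimum cut capacity equals the max flow.
In the residual graph, reachable from Well: {Well, P1, P5, M1}.
Min-cut edges: P1→P2 (3), P5→P4 (6), M1→P3 (2); capacity 3 + 6 + 2 = 11.

11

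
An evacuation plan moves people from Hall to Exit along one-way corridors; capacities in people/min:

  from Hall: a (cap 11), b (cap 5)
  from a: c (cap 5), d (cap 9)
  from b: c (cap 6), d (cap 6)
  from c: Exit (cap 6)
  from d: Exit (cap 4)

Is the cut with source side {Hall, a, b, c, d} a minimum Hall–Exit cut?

Yes — it is a minimum cut (capacity 10).

Given cut capacity: 6 + 4 = 10.
Augment Hall→a→c→Exit: bottleneck 5, flow now 5.
Augment Hall→a→d→Exit: bottleneck 4, flow now 9.
Augment Hall→b→c→Exit: bottleneck 1, flow now 10.
No augmenting path remains; maximum flow = 10.
Cut capacity 10 equals the max flow, so it is a minimum cut.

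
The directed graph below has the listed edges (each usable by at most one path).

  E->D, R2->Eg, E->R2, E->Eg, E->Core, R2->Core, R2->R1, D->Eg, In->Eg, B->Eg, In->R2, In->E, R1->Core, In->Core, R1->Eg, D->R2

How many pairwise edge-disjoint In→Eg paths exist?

3

Assign every edge capacity 1; by Menger, the answer equals the max flow.
Path In→Eg (+1); total 1.
Path In→E→Eg (+1); total 2.
Path In→R2→Eg (+1); total 3.
No residual In→Eg path; max flow = 3.
Certifying cut of size 3: {In→E, In→Eg, In→R2}.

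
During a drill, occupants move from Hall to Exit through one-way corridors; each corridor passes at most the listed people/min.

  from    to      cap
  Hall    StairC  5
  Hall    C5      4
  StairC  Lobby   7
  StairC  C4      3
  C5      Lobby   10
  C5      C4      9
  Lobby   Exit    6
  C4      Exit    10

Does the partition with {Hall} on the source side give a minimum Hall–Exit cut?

Yes — it is a minimum cut (capacity 9).

Given cut capacity: 5 + 4 = 9.
Augment Hall→StairC→Lobby→Exit: bottleneck 5, flow now 5.
Augment Hall→C5→Lobby→Exit: bottleneck 1, flow now 6.
Augment Hall→C5→C4→Exit: bottleneck 3, flow now 9.
No augmenting path remains; maximum flow = 9.
Cut capacity 9 equals the max flow, so it is a minimum cut.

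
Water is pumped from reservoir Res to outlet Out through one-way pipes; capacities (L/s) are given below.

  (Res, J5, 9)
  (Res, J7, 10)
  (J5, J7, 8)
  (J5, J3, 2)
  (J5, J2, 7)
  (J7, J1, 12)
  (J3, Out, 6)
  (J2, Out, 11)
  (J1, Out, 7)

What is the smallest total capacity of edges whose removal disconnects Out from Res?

16

Augment Res→J5→J3→Out: bottleneck 2, flow now 2.
Augment Res→J5→J2→Out: bottleneck 7, flow now 9.
Augment Res→J7→J1→Out: bottleneck 7, flow now 16.
No augmenting path remains; maximum flow = 16.
By max-flow min-cut, the minimum cut capacity equals the max flow.
In the residual graph, reachable from Res: {Res, J7, J1}.
Min-cut edges: Res→J5 (9), J1→Out (7); capacity 9 + 7 = 16.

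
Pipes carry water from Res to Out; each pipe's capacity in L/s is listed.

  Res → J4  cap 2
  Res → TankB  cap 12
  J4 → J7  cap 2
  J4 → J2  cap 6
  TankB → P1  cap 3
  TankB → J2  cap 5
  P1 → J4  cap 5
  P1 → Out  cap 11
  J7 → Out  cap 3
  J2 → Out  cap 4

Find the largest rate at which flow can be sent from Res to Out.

9

Augment Res→J4→J7→Out: bottleneck 2, flow now 2.
Augment Res→TankB→P1→Out: bottleneck 3, flow now 5.
Augment Res→TankB→J2→Out: bottleneck 4, flow now 9.
No augmenting path remains; maximum flow = 9.
In the residual graph, reachable from Res: {Res, TankB, J2}.
Min-cut edges: Res→J4 (2), TankB→P1 (3), J2→Out (4); capacity 2 + 3 + 4 = 9.
This cut is saturated, so no flow can exceed 9.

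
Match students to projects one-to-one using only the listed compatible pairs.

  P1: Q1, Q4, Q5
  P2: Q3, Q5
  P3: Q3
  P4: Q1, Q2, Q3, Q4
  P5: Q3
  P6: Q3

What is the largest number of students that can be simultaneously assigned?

Unit-capacity flow: source→left, listed edges, right→sink; max matching = max flow.
Augmenting path P1→Q1 (+1); matched 1.
Augmenting path P2→Q3 (+1); matched 2.
Augmenting path P4→Q2 (+1); matched 3.
Augmenting path P3→Q3→P2→Q5 (+1); matched 4.
No augmenting path remains; maximum matching = 4.
König certificate: {P1, P2, P4, Q3} is a vertex cover of size 4 (every listed pair touches it), so no matching can be larger.

4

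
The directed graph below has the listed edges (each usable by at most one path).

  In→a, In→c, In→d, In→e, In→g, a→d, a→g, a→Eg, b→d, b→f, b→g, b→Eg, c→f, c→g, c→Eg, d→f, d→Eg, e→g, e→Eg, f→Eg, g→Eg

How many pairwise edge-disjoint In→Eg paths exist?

5

Assign every edge capacity 1; by Menger, the answer equals the max flow.
Path In→a→Eg (+1); total 1.
Path In→c→Eg (+1); total 2.
Path In→d→Eg (+1); total 3.
Path In→e→Eg (+1); total 4.
Path In→g→Eg (+1); total 5.
No residual In→Eg path; max flow = 5.
Certifying cut of size 5: {In→a, In→c, In→d, In→e, In→g}.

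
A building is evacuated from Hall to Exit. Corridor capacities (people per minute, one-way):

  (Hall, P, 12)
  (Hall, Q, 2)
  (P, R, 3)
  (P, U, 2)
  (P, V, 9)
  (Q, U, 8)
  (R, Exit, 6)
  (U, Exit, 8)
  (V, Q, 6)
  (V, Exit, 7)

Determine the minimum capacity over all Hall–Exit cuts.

Augment Hall→P→R→Exit: bottleneck 3, flow now 3.
Augment Hall→P→U→Exit: bottleneck 2, flow now 5.
Augment Hall→P→V→Exit: bottleneck 7, flow now 12.
Augment Hall→Q→U→Exit: bottleneck 2, flow now 14.
No augmenting path remains; maximum flow = 14.
By max-flow min-cut, the minimum cut capacity equals the max flow.
In the residual graph, reachable from Hall: {Hall}.
Min-cut edges: Hall→P (12), Hall→Q (2); capacity 12 + 2 = 14.

14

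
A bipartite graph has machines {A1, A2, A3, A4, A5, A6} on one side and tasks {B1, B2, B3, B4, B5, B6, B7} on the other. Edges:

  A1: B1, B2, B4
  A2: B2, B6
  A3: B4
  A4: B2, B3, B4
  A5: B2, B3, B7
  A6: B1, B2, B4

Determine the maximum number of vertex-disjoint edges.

Unit-capacity flow: source→left, listed edges, right→sink; max matching = max flow.
Augmenting path A1→B1 (+1); matched 1.
Augmenting path A2→B2 (+1); matched 2.
Augmenting path A3→B4 (+1); matched 3.
Augmenting path A4→B3 (+1); matched 4.
Augmenting path A5→B7 (+1); matched 5.
Augmenting path A6→B2→A2→B6 (+1); matched 6.
No augmenting path remains; maximum matching = 6.
König certificate: {A1, A2, A3, A4, A5, A6} is a vertex cover of size 6 (every listed pair touches it), so no matching can be larger.

6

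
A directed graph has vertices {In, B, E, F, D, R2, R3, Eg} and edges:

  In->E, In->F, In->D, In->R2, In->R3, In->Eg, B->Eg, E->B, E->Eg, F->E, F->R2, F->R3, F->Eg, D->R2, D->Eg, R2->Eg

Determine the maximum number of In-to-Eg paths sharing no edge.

5

Assign every edge capacity 1; by Menger, the answer equals the max flow.
Path In→Eg (+1); total 1.
Path In→E→Eg (+1); total 2.
Path In→F→Eg (+1); total 3.
Path In→D→Eg (+1); total 4.
Path In→R2→Eg (+1); total 5.
No residual In→Eg path; max flow = 5.
Certifying cut of size 5: {In→D, In→E, In→Eg, In→F, In→R2}.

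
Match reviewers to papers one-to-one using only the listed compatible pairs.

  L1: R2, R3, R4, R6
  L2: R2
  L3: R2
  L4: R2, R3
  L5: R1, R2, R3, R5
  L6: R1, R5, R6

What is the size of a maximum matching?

5

Unit-capacity flow: source→left, listed edges, right→sink; max matching = max flow.
Augmenting path L1→R2 (+1); matched 1.
Augmenting path L4→R3 (+1); matched 2.
Augmenting path L5→R1 (+1); matched 3.
Augmenting path L6→R5 (+1); matched 4.
Augmenting path L2→R2→L1→R4 (+1); matched 5.
No augmenting path remains; maximum matching = 5.
König certificate: {L1, L4, L5, L6, R2} is a vertex cover of size 5 (every listed pair touches it), so no matching can be larger.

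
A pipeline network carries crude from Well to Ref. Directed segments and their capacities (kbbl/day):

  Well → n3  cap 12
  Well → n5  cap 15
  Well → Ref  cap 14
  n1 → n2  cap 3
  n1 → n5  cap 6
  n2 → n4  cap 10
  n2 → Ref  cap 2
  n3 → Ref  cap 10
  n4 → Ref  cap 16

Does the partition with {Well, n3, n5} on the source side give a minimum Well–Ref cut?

Given cut capacity: 14 + 10 = 24.
Augment Well→Ref: bottleneck 14, flow now 14.
Augment Well→n3→Ref: bottleneck 10, flow now 24.
No augmenting path remains; maximum flow = 24.
Cut capacity 24 equals the max flow, so it is a minimum cut.

Yes — it is a minimum cut (capacity 24).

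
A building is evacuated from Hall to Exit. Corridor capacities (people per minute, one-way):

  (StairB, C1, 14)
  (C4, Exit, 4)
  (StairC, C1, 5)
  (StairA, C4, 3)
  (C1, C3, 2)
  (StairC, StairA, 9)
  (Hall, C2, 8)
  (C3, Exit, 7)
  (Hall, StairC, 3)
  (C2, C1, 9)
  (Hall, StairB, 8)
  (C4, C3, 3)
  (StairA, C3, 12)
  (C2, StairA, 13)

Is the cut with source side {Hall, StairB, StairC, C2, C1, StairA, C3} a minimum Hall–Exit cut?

Yes — it is a minimum cut (capacity 10).

Given cut capacity: 3 + 7 = 10.
Augment Hall→StairB→C1→C3→Exit: bottleneck 2, flow now 2.
Augment Hall→StairC→StairA→C3→Exit: bottleneck 3, flow now 5.
Augment Hall→C2→StairA→C3→Exit: bottleneck 2, flow now 7.
Augment Hall→C2→StairA→C4→Exit: bottleneck 3, flow now 10.
No augmenting path remains; maximum flow = 10.
Cut capacity 10 equals the max flow, so it is a minimum cut.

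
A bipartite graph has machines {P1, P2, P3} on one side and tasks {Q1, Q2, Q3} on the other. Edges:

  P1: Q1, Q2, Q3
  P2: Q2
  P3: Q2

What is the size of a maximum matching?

2

Unit-capacity flow: source→left, listed edges, right→sink; max matching = max flow.
Augmenting path P1→Q1 (+1); matched 1.
Augmenting path P2→Q2 (+1); matched 2.
No augmenting path remains; maximum matching = 2.
König certificate: {P1, Q2} is a vertex cover of size 2 (every listed pair touches it), so no matching can be larger.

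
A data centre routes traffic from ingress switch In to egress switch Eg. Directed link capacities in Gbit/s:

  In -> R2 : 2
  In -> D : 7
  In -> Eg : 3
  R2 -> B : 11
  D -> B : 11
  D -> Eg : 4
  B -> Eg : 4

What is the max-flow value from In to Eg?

11

Augment In→Eg: bottleneck 3, flow now 3.
Augment In→D→Eg: bottleneck 4, flow now 7.
Augment In→R2→B→Eg: bottleneck 2, flow now 9.
Augment In→D→B→Eg: bottleneck 2, flow now 11.
No augmenting path remains; maximum flow = 11.
In the residual graph, reachable from In: {In, R2, D, B}.
Min-cut edges: In→Eg (3), D→Eg (4), B→Eg (4); capacity 3 + 4 + 4 = 11.
This cut is saturated, so no flow can exceed 11.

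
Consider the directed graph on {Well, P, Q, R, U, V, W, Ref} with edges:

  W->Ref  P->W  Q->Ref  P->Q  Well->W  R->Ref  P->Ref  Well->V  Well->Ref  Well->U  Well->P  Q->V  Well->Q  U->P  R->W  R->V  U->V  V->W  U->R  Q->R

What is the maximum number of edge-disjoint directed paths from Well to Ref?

Assign every edge capacity 1; by Menger, the answer equals the max flow.
Path Well→Ref (+1); total 1.
Path Well→P→Ref (+1); total 2.
Path Well→Q→Ref (+1); total 3.
Path Well→W→Ref (+1); total 4.
Path Well→U→R→Ref (+1); total 5.
No residual Well→Ref path; max flow = 5.
Certifying cut of size 5: {W→Ref, Well→P, Well→Q, Well→Ref, Well→U}.

5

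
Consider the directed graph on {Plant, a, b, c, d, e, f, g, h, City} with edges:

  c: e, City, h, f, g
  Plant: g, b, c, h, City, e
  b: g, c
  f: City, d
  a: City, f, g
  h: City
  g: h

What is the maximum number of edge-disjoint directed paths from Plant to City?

Assign every edge capacity 1; by Menger, the answer equals the max flow.
Path Plant→City (+1); total 1.
Path Plant→c→City (+1); total 2.
Path Plant→h→City (+1); total 3.
Path Plant→b→c→f→City (+1); total 4.
No residual Plant→City path; max flow = 4.
Certifying cut of size 4: {Plant→City, Plant→b, Plant→c, h→City}.

4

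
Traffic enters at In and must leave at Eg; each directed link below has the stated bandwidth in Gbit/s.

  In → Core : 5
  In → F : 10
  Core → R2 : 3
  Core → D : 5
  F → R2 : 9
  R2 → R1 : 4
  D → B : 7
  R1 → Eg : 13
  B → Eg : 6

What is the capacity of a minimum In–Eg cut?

Augment In→Core→R2→R1→Eg: bottleneck 3, flow now 3.
Augment In→Core→D→B→Eg: bottleneck 2, flow now 5.
Augment In→F→R2→R1→Eg: bottleneck 1, flow now 6.
Augment In→F→R2→Core→D→B→Eg: bottleneck 3, flow now 9. (uses reverse residual edge)
No augmenting path remains; maximum flow = 9.
By max-flow min-cut, the minimum cut capacity equals the max flow.
In the residual graph, reachable from In: {In, F, R2}.
Min-cut edges: In→Core (5), R2→R1 (4); capacity 5 + 4 = 9.

9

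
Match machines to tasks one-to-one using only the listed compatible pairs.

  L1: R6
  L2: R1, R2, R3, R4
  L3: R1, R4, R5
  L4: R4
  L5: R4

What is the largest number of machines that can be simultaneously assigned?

4

Unit-capacity flow: source→left, listed edges, right→sink; max matching = max flow.
Augmenting path L1→R6 (+1); matched 1.
Augmenting path L2→R1 (+1); matched 2.
Augmenting path L3→R4 (+1); matched 3.
Augmenting path L4→R4→L3→R5 (+1); matched 4.
No augmenting path remains; maximum matching = 4.
König certificate: {L1, L2, L3, R4} is a vertex cover of size 4 (every listed pair touches it), so no matching can be larger.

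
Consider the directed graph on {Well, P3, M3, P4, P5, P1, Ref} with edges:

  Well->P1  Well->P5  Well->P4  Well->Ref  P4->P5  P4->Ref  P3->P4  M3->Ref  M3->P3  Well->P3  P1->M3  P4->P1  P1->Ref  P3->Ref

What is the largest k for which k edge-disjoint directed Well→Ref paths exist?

4

Assign every edge capacity 1; by Menger, the answer equals the max flow.
Path Well→Ref (+1); total 1.
Path Well→P3→Ref (+1); total 2.
Path Well→P4→Ref (+1); total 3.
Path Well→P1→Ref (+1); total 4.
No residual Well→Ref path; max flow = 4.
Certifying cut of size 4: {Well→P1, Well→P3, Well→P4, Well→Ref}.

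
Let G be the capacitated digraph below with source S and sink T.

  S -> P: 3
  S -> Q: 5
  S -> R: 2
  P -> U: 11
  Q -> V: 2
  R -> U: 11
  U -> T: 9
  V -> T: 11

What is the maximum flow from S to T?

7

Augment S→P→U→T: bottleneck 3, flow now 3.
Augment S→Q→V→T: bottleneck 2, flow now 5.
Augment S→R→U→T: bottleneck 2, flow now 7.
No augmenting path remains; maximum flow = 7.
In the residual graph, reachable from S: {S, Q}.
Min-cut edges: S→P (3), S→R (2), Q→V (2); capacity 3 + 2 + 2 = 7.
This cut is saturated, so no flow can exceed 7.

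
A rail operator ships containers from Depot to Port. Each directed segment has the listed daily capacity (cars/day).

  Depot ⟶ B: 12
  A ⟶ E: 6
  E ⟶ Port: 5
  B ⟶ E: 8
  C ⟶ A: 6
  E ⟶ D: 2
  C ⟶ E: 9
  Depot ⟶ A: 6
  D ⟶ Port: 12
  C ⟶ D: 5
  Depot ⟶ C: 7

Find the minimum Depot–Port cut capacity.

12

Augment Depot→A→E→Port: bottleneck 5, flow now 5.
Augment Depot→C→D→Port: bottleneck 5, flow now 10.
Augment Depot→A→E→D→Port: bottleneck 1, flow now 11.
Augment Depot→B→E→D→Port: bottleneck 1, flow now 12.
No augmenting path remains; maximum flow = 12.
By max-flow min-cut, the minimum cut capacity equals the max flow.
In the residual graph, reachable from Depot: {Depot, A, B, C, E}.
Min-cut edges: C→D (5), E→D (2), E→Port (5); capacity 5 + 2 + 5 = 12.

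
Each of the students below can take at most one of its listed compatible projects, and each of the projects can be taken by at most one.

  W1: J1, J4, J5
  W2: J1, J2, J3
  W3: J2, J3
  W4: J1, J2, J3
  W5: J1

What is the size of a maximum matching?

Unit-capacity flow: source→left, listed edges, right→sink; max matching = max flow.
Augmenting path W1→J1 (+1); matched 1.
Augmenting path W2→J2 (+1); matched 2.
Augmenting path W3→J3 (+1); matched 3.
Augmenting path W4→J1→W1→J4 (+1); matched 4.
No augmenting path remains; maximum matching = 4.
König certificate: {W1, J1, J2, J3} is a vertex cover of size 4 (every listed pair touches it), so no matching can be larger.

4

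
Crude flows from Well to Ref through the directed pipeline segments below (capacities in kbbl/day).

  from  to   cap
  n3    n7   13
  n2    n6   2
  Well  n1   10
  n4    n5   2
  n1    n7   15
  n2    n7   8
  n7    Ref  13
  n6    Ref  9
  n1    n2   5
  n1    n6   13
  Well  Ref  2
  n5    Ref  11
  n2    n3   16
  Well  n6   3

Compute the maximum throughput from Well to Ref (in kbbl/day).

Augment Well→Ref: bottleneck 2, flow now 2.
Augment Well→n6→Ref: bottleneck 3, flow now 5.
Augment Well→n1→n6→Ref: bottleneck 6, flow now 11.
Augment Well→n1→n7→Ref: bottleneck 4, flow now 15.
No augmenting path remains; maximum flow = 15.
In the residual graph, reachable from Well: {Well}.
Min-cut edges: Well→n1 (10), Well→n6 (3), Well→Ref (2); capacity 10 + 3 + 2 = 15.
This cut is saturated, so no flow can exceed 15.

15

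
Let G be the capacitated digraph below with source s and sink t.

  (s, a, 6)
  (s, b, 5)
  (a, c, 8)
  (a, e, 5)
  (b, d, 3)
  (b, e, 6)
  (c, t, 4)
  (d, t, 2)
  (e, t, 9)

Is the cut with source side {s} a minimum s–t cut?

Yes — it is a minimum cut (capacity 11).

Given cut capacity: 6 + 5 = 11.
Augment s→a→c→t: bottleneck 4, flow now 4.
Augment s→a→e→t: bottleneck 2, flow now 6.
Augment s→b→d→t: bottleneck 2, flow now 8.
Augment s→b→e→t: bottleneck 3, flow now 11.
No augmenting path remains; maximum flow = 11.
Cut capacity 11 equals the max flow, so it is a minimum cut.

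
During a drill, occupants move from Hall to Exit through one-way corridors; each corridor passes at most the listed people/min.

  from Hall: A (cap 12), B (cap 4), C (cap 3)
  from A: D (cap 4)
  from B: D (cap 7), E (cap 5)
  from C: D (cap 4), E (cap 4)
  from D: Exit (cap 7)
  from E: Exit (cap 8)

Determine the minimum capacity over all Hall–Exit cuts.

11

Augment Hall→A→D→Exit: bottleneck 4, flow now 4.
Augment Hall→B→D→Exit: bottleneck 3, flow now 7.
Augment Hall→B→E→Exit: bottleneck 1, flow now 8.
Augment Hall→C→E→Exit: bottleneck 3, flow now 11.
No augmenting path remains; maximum flow = 11.
By max-flow min-cut, the minimum cut capacity equals the max flow.
In the residual graph, reachable from Hall: {Hall, A}.
Min-cut edges: Hall→B (4), Hall→C (3), A→D (4); capacity 4 + 3 + 4 = 11.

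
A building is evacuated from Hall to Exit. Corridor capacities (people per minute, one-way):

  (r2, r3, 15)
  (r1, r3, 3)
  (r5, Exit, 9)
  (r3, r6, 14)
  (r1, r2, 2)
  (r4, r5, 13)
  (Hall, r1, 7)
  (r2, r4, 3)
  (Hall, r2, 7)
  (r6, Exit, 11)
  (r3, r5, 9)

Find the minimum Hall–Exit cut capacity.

Augment Hall→r1→r3→r5→Exit: bottleneck 3, flow now 3.
Augment Hall→r2→r3→r5→Exit: bottleneck 6, flow now 9.
Augment Hall→r2→r3→r6→Exit: bottleneck 1, flow now 10.
Augment Hall→r1→r2→r3→r6→Exit: bottleneck 2, flow now 12.
No augmenting path remains; maximum flow = 12.
By max-flow min-cut, the minimum cut capacity equals the max flow.
In the residual graph, reachable from Hall: {Hall, r1}.
Min-cut edges: Hall→r2 (7), r1→r2 (2), r1→r3 (3); capacity 7 + 2 + 3 = 12.

12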